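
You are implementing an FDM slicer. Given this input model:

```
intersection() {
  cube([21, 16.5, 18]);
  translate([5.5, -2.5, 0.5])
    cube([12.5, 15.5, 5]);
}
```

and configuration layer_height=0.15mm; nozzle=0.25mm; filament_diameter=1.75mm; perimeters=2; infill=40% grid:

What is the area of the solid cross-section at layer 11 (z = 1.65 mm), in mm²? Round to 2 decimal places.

162.50 mm²

At z = 1.65 mm: the cube is present — its section is the full 21×16.5 rectangle (area 346.50 mm²); the 12.5×15.5 cube at (5.5, -2.5) contributes its full rectangle (area 193.75 mm²); After intersecting: the 12.5×15.5 cube at (5.5, -2.5) partially overlaps the 21×16.5 cube; clipping to the common part keeps 162.50 mm² — area = 162.50 mm². Overall, the cross-section is a single solid region. Net area = 162.50 mm².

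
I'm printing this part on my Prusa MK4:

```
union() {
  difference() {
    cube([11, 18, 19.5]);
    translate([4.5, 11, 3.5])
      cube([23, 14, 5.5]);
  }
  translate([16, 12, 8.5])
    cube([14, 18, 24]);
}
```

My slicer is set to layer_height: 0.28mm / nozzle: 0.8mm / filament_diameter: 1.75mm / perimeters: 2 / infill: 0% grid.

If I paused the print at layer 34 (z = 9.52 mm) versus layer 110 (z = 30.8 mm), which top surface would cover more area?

layer 34 (z = 9.52 mm)

Layer 34 (z = 9.52): the cube (footprint 11×18) is included at this height (area 198.00 mm²); the cube at (4.5, 11) is not intersected at this z (z outside [3.5, 9]); Subtracting the remaining from the first: none of the subtracted shapes is present at this height, so the 11×18 cube is unchanged — area = 198.00 mm²; the cube at (16, 12) (footprint 14×18) is included at this height (area 252.00 mm²); Combining (union): the 2 present regions are separate (no shared area or edge), so areas and boundary lengths simply add and each stays a separate island — area = 450.00 mm². So its area = 450.00 mm². Layer 110 (z = 30.8): the cube is absent (z outside [0, 19.5]); the cube at (4.5, 11) is not intersected at this z (z outside [3.5, 9]); Taking the first minus the rest: the first operand is absent here, so nothing remains; the cube at (16, 12) (footprint 14×18) is included at this height (area 252.00 mm²); Taking the union: only the 14×18 cube at (16, 12) is present, so the union is just that shape — area = 252.00 mm². So its area = 252.00 mm². Layer 34 is larger (450.00 vs 252.00 mm²).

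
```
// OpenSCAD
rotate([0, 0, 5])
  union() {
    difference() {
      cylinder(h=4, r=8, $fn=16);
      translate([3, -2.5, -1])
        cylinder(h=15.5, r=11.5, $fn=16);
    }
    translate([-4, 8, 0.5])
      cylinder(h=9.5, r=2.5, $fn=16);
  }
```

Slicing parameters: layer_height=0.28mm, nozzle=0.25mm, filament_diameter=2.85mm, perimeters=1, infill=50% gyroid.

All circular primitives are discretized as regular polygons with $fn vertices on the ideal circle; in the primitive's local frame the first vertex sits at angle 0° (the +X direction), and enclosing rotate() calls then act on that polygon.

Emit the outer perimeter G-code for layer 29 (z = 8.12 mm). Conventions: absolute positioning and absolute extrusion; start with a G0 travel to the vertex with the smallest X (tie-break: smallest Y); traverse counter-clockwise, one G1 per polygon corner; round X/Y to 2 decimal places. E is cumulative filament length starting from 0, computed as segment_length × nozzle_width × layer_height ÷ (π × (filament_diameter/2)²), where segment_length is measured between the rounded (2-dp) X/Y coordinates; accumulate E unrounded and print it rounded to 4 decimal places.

At z = 8.12 mm: the cylinder is not intersected at this z (z outside [0, 4]); the r=11.5 cylinder at (3, -2.5) gives a regular 16-gon of circumradius 11.5 (constant along its height); Subtracting the remaining from the first: the first operand is absent here, so nothing remains; the cylinder at (-4, 8): section is a regular 16-gon, circumradius r=2.5; Merging all regions: only the r=2.5 cylinder at (-4, 8) is present, so the union is just that shape — 1 connected region; (rotated 5° about Z; rotation is an isometry so areas/perimeters/island counts are preserved). The outline is a single polygon with 16 vertices. Extrusion per mm of travel: 0.25 × 0.28 / (π × 1.425²) = 0.010973. Accumulating E over each segment gives final E = 0.1713.

G0 X-7.17 Y7.40 Z8.12
G1 X-6.90 Y6.47 E0.0106
G1 X-6.29 Y5.71 E0.0213
G1 X-5.43 Y5.24 E0.0321
G1 X-4.46 Y5.13 E0.0428
G1 X-3.53 Y5.40 E0.0534
G1 X-2.77 Y6.01 E0.0641
G1 X-2.30 Y6.87 E0.0749
G1 X-2.19 Y7.84 E0.0856
G1 X-2.46 Y8.78 E0.0963
G1 X-3.08 Y9.54 E0.1071
G1 X-3.93 Y10.01 E0.1177
G1 X-4.90 Y10.11 E0.1284
G1 X-5.84 Y9.84 E0.1392
G1 X-6.60 Y9.23 E0.1498
G1 X-7.07 Y8.37 E0.1606
G1 X-7.17 Y7.40 E0.1713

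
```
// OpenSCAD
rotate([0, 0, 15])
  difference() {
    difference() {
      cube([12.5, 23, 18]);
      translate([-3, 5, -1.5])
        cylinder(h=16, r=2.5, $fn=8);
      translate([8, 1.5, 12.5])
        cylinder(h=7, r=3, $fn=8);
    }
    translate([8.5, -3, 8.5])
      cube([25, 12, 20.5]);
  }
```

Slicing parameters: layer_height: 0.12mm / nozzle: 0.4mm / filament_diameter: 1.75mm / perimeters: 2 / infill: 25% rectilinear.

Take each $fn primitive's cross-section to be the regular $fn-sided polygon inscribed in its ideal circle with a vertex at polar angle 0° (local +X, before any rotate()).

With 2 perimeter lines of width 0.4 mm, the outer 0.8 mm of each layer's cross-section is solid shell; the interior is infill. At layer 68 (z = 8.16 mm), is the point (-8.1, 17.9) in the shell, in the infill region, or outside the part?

At z = 8.16 mm: the cube (footprint 12.5×23) is included at this height; the cylinder at (-3, 5): section is a regular 8-gon, circumradius r=2.5; the cylinder at (8, 1.5) is not intersected at this z (z outside [12.5, 19.5]); Subtracting the remaining from the first: starting from the 12.5×23 cube, the r=2.5 cylinder at (-3, 5) misses the remaining region (no effect) — 1 connected region; the cube at (8.5, -3) is absent (z outside [8.5, 29]); Subtracting the remaining from the first: none of the subtracted shapes is present at this height, so that combined region is unchanged — 1 connected region; (whole slice rotated 15° about Z — lengths, areas and connectivity unchanged). Overall, the cross-section is a single solid region. Undo the 15° rotation: the query point maps to (-3.191, 19.387) in the un-rotated model frame. The nearest boundary edge runs (0.00, 0.00)→(0.00, 23.00); distance from the point to it = 3.19 mm. The point is not inside any of the regions above, so it lies outside the cross-section (3.19 mm from the nearest boundary).

outside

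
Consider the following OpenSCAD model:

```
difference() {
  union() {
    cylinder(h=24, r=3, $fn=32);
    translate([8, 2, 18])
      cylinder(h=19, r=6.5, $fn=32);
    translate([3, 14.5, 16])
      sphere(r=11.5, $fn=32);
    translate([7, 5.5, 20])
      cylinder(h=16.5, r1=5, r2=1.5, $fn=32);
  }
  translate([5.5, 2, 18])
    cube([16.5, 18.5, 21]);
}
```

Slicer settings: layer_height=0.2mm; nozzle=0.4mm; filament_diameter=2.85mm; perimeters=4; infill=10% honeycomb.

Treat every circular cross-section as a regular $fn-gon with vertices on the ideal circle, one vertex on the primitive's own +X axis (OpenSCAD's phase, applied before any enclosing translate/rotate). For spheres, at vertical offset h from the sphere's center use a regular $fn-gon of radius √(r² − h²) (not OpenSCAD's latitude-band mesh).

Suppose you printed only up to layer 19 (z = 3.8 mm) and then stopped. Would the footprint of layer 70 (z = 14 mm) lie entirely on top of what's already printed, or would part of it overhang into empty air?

part overhangs

Compare the two slices. At z = 3.8: the cylinder: section is a regular 32-gon, circumradius r=3 (area = (32/2)·3.000²·sin(360°/32) = 28.09 mm²); the cylinder at (8, 2) is absent (z outside [18, 37]); the sphere at (3, 14.5) does not reach this height (|z−center|=12.200 > r=11.5); the cone at (7, 5.5) is not intersected at this z (z outside [20, 36.5]); Combining (union): only the r=3 cylinder is present, so the union is just that shape — area = 28.09 mm²; the cube at (5.5, 2) is absent (z outside [18, 39]); After the difference (first − rest): none of the subtracted shapes is present at this height, so that combined region is unchanged — area = 28.09 mm². At z = 14: the r=3 cylinder gives a regular 32-gon of circumradius 3 (constant along its height) (area = (32/2)·3.000²·sin(360°/32) = 28.09 mm²); the cylinder at (8, 2) is not intersected at this z (z outside [18, 37]); the sphere at (3, 14.5): section is a regular 32-gon, circumradius = √(r²−h²) = √(11.5²−2²) = 11.325 (area = (32/2)·11.325²·sin(360°/32) = 400.33 mm²); the cone at (7, 5.5) does not reach this height (z outside [20, 36.5]); Taking the union: the 2 present regions are separate (no shared area or edge), so areas and boundary lengths simply add and each stays a separate island — area = 428.42 mm²; the cube at (5.5, 2) is absent (z outside [18, 39]); Subtracting the remaining from the first: none of the subtracted shapes is present at this height, so the result so far is unchanged — area = 428.42 mm². Checking containment: at z = 14 the cross-section extends beyond the z = 3.8 cross-section by about 400.33 mm².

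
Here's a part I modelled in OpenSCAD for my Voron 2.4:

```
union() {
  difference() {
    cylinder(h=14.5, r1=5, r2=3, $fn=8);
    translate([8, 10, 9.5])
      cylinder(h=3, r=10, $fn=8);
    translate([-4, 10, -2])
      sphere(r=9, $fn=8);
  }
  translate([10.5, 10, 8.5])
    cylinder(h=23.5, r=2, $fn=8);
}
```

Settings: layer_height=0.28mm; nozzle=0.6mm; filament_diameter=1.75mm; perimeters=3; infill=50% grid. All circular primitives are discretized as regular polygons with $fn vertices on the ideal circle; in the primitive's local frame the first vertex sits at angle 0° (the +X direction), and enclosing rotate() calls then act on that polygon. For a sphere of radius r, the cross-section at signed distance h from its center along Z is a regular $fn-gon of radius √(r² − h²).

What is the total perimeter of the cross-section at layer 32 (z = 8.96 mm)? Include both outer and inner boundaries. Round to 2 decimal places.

At z = 8.96 mm: the cone: at t=0.618 of its height the radius interpolates to r₁+(r₂−r₁)t = 3.764, giving a regular 8-gon of that circumradius (perimeter = 2·8·3.764·sin(180°/8) = 23.05 mm); the cylinder at (8, 10) is not intersected at this z (z outside [9.5, 12.5]); the sphere at (-4, 10) is absent (|z−center|=10.960 > r=9); Subtracting the remaining from the first: none of the subtracted shapes is present at this height, so the cone is unchanged — boundary = 23.05 mm; the cylinder at (10.5, 10): section is a regular 8-gon, circumradius r=2 (perimeter = 2·8·2.000·sin(180°/8) = 12.25 mm); Merging all regions: the 2 present regions are separate (no shared area or edge), so areas and boundary lengths simply add and each stays a separate island — boundary = 35.29 mm. Overall, the cross-section has 2 separate islands. Total boundary length (outer) = 35.29 mm.

35.29 mm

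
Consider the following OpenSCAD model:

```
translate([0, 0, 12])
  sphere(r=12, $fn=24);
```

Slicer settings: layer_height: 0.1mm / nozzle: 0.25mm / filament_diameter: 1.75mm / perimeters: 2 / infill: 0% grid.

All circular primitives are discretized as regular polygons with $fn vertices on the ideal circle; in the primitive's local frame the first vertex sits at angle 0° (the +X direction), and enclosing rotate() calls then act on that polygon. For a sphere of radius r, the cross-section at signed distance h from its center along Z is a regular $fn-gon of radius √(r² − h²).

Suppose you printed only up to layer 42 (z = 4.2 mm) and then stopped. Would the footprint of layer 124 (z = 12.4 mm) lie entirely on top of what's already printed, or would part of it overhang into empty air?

Compare the two slices. At z = 4.2: the r=12 sphere contributes a regular 24-gon of circumradius √(12²−7.8²) = 9.119 (area = (24/2)·9.119²·sin(360°/24) = 258.28 mm²). At z = 12.4: the r=12 sphere slices to a regular 24-gon of circumradius 11.993 (√(r²−h²) with h=0.4 from center) (area = (24/2)·11.993²·sin(360°/24) = 446.74 mm²). Checking containment: at z = 12.4 the cross-section extends beyond the z = 4.2 cross-section by about 188.46 mm².

part overhangs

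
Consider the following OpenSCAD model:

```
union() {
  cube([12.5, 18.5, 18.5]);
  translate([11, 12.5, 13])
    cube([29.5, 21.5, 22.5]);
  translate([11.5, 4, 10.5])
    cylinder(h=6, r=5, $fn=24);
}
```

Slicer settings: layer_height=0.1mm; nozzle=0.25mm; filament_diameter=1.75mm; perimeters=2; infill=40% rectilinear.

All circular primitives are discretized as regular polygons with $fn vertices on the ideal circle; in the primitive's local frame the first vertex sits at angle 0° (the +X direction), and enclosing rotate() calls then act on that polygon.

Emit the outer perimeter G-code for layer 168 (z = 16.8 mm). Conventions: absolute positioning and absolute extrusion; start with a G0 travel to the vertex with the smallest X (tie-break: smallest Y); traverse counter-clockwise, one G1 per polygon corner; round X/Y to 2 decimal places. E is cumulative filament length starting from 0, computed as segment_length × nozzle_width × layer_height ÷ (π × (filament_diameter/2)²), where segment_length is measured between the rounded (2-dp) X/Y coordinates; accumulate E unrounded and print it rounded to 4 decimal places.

G0 X0.00 Y0.00 Z16.80
G1 X12.50 Y0.00 E0.1299
G1 X12.50 Y12.50 E0.2598
G1 X40.50 Y12.50 E0.5509
G1 X40.50 Y34.00 E0.7743
G1 X11.00 Y34.00 E1.0810
G1 X11.00 Y18.50 E1.2421
G1 X0.00 Y18.50 E1.3564
G1 X0.00 Y0.00 E1.5487

At z = 16.8 mm: the cube is present — its section is the full 12.5×18.5 rectangle; the cube at (11, 12.5) is present — its section is the full 29.5×21.5 rectangle; the cylinder at (11.5, 4) is not intersected at this z (z outside [10.5, 16.5]); Taking the union: the regions partially overlap (shared area 9.00 mm²), so overlapping operands fuse into one piece — 1 connected region. The outline is a single polygon with 8 vertices. Extrusion per mm of travel: 0.25 × 0.1 / (π × 0.875²) = 0.010394. Accumulating E over each segment gives final E = 1.5487.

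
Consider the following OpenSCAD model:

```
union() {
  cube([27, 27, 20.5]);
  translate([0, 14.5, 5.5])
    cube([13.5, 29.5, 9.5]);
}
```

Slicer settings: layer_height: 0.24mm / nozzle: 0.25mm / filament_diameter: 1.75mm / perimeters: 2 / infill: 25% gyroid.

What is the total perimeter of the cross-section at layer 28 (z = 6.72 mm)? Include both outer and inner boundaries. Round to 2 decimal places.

At z = 6.72 mm: the cube (footprint 27×27) is included at this height (perimeter 108.00 mm); the cube at (0, 14.5) is present — its section is the full 13.5×29.5 rectangle (perimeter 86.00 mm); Merging all regions: the regions partially overlap (shared area 168.75 mm²), so the edge portions inside another operand are dropped and the merged outline is re-measured after clipping — boundary = 142.00 mm. Overall, the cross-section is a single solid region. Total boundary length (outer) = 142.00 mm.

142.00 mm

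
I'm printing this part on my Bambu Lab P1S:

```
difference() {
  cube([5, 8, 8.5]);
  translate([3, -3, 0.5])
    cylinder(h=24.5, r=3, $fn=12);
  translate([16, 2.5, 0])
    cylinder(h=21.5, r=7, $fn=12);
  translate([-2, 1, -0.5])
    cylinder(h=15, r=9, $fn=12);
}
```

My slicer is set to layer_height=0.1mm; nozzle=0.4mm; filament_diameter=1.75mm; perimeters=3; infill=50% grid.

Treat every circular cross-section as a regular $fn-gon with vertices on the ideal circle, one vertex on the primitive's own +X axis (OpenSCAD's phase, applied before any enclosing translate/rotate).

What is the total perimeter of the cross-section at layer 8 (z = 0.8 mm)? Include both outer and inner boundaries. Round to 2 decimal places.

At z = 0.8 mm: the 5×8 cube contributes its full rectangle (perimeter 26.00 mm); the r=3 cylinder at (3, -3) gives a regular 12-gon of circumradius 3 (constant along its height) (perimeter = 2·12·3.000·sin(180°/12) = 18.63 mm); the cylinder at (16, 2.5): section is a regular 12-gon, circumradius r=7 (perimeter = 2·12·7.000·sin(180°/12) = 43.48 mm); the r=9 cylinder at (-2, 1) gives a regular 12-gon of circumradius 9 (constant along its height) (perimeter = 2·12·9.000·sin(180°/12) = 55.90 mm); Subtracting the remaining from the first: starting from the 5×8 cube, the r=3 cylinder at (3, -3) misses the remaining region (no effect); the r=7 cylinder at (16, 2.5) misses the remaining region (no effect); the r=9 cylinder at (-2, 1) partially overlaps it — only the 38.55 mm² overlap (of its 243.00 mm²) is removed, clipping the outline — boundary = 5.82 mm. Overall, the cross-section is a single solid region. Total boundary length (outer) = 5.82 mm.

5.82 mm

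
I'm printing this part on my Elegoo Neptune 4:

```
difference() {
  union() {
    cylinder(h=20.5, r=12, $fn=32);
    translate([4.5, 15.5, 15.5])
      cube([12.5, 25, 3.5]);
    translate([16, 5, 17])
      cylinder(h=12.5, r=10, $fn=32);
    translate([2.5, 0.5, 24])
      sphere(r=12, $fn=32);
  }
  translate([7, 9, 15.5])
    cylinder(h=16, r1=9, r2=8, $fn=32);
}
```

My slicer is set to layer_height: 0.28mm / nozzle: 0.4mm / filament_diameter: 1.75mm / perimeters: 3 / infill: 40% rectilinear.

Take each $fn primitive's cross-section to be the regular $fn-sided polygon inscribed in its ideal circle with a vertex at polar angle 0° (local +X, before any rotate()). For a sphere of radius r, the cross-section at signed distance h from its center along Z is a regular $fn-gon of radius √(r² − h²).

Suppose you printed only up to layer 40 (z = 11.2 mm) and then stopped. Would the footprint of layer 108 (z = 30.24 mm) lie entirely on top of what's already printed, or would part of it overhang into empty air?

Compare the two slices. At z = 11.2: the r=12 cylinder gives a regular 32-gon of circumradius 12 (constant along its height) (area = (32/2)·12.000²·sin(360°/32) = 449.49 mm²); the cube at (4.5, 15.5) is not intersected at this z (z outside [15.5, 19]); the cylinder at (16, 5) is not intersected at this z (z outside [17, 29.5]); the sphere at (2.5, 0.5) does not reach this height (|z−center|=12.800 > r=12); Taking the union: only the r=12 cylinder is present, so the union is just that shape — area = 449.49 mm²; the cone at (7, 9) does not reach this height (z outside [15.5, 31.5]); After the difference (first − rest): none of the subtracted shapes is present at this height, so the result so far is unchanged — area = 449.49 mm². At z = 30.24: the cylinder is not intersected at this z (z outside [0, 20.5]); the cube at (4.5, 15.5) is not intersected at this z (z outside [15.5, 19]); the cylinder at (16, 5) is absent (z outside [17, 29.5]); the r=12 sphere at (2.5, 0.5) slices to a regular 32-gon of circumradius 10.250 (√(r²−h²) with h=6.24 from center) (area = (32/2)·10.250²·sin(360°/32) = 327.95 mm²); Taking the union: only the r=12 sphere at (2.5, 0.5) is present, so the union is just that shape — area = 327.95 mm²; the cone at (7, 9) contributes a regular 32-gon of circumradius 8.079 (interpolated between r1=9 and r2=8 at t=0.921) (area = (32/2)·8.079²·sin(360°/32) = 203.72 mm²); Subtracting the remaining from the first: starting from that combined region (327.95 mm²), the cone at (7, 9) partially overlaps it — only the 93.50 mm² overlap (of its 203.72 mm²) is removed, clipping the outline — area = 234.45 mm². Checking containment: at z = 30.24 the cross-section extends beyond the z = 11.2 cross-section by about 5.06 mm².

part overhangs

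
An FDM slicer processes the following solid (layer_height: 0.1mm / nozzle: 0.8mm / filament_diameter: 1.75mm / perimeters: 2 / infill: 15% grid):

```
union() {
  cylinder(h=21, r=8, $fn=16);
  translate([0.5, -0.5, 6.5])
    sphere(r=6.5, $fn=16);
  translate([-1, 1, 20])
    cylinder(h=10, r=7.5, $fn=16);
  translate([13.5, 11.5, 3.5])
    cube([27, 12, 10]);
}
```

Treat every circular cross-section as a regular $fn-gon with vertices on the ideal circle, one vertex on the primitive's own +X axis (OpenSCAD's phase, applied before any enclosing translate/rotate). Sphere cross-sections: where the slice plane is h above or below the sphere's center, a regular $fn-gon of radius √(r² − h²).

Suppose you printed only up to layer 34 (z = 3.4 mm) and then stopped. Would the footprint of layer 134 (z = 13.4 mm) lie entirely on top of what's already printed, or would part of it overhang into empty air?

part overhangs

Compare the two slices. At z = 3.4: the r=8 cylinder gives a regular 16-gon of circumradius 8 (constant along its height) (area = (16/2)·8.000²·sin(360°/16) = 195.93 mm²); the r=6.5 sphere at (0.5, -0.5) slices to a regular 16-gon of circumradius 5.713 (√(r²−h²) with h=3.1 from center) (area = (16/2)·5.713²·sin(360°/16) = 99.93 mm²); the cylinder at (-1, 1) is not intersected at this z (z outside [20, 30]); the cube at (13.5, 11.5) is absent (z outside [3.5, 13.5]); Combining (union): the r=6.5 sphere at (0.5, -0.5) lies entirely inside the r=8 cylinder, so the union is just the r=8 cylinder — area = 195.93 mm². At z = 13.4: the r=8 cylinder contributes a regular 16-gon of circumradius 8 (area = (16/2)·8.000²·sin(360°/16) = 195.93 mm²); the sphere at (0.5, -0.5) is absent (|z−center|=6.900 > r=6.5); the cylinder at (-1, 1) is not intersected at this z (z outside [20, 30]); the 27×12 cube at (13.5, 11.5) contributes its full rectangle (area 324.00 mm²); Merging all regions: the 2 present regions are separate (no shared area or edge), so areas and boundary lengths simply add and each stays a separate island — area = 519.93 mm². Checking containment: at z = 13.4 the cross-section extends beyond the z = 3.4 cross-section by about 324.00 mm².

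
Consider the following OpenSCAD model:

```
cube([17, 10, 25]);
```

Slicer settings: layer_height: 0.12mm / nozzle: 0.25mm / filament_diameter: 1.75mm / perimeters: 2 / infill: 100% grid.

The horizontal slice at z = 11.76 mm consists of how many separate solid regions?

At z = 11.76 mm: the 17×10 cube contributes its full rectangle. The result has 1 disconnected region.

1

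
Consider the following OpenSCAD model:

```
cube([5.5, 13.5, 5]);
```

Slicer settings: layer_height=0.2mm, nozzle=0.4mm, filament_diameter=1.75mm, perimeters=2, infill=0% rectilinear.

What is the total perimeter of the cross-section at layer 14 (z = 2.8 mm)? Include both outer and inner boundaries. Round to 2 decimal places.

38.00 mm

At z = 2.8 mm: the cube (footprint 5.5×13.5) is included at this height (perimeter 38.00 mm). Overall, the cross-section is a single solid region. Total boundary length (outer) = 38.00 mm.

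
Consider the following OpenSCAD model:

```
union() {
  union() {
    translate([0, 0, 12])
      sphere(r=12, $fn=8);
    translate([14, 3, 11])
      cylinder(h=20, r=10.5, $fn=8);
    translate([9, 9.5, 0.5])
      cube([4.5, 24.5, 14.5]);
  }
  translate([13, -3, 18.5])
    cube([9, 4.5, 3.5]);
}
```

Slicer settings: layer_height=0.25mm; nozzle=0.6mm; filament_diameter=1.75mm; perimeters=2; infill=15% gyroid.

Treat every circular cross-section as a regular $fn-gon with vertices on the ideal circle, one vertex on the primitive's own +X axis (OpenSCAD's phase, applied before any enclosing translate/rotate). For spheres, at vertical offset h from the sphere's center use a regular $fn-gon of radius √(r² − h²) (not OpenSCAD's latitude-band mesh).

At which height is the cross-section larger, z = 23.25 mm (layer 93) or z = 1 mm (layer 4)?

Layer 93 (z = 23.25): the sphere: section is a regular 8-gon, circumradius = √(r²−h²) = √(12²−11.25²) = 4.176 (area = (8/2)·4.176²·sin(360°/8) = 49.32 mm²); the cylinder at (14, 3): section is a regular 8-gon, circumradius r=10.5 (area = (8/2)·10.500²·sin(360°/8) = 311.83 mm²); the cube at (9, 9.5) does not reach this height (z outside [0.5, 15]); Merging all regions: the 2 present regions are separate (no shared area or edge), so areas and boundary lengths simply add and each stays a separate island — area = 361.15 mm²; the cube at (13, -3) is absent (z outside [18.5, 22]); Taking the union: only the result so far is present, so the union is just that shape — area = 361.15 mm². So its area = 361.15 mm². Layer 4 (z = 1): the sphere: section is a regular 8-gon, circumradius = √(r²−h²) = √(12²−11²) = 4.796 (area = (8/2)·4.796²·sin(360°/8) = 65.05 mm²); the cylinder at (14, 3) does not reach this height (z outside [11, 31]); the cube at (9, 9.5) is present — its section is the full 4.5×24.5 rectangle (area 110.25 mm²); Merging all regions: the 2 present regions are separate (no shared area or edge), so areas and boundary lengths simply add and each stays a separate island — area = 175.30 mm²; the cube at (13, -3) is not intersected at this z (z outside [18.5, 22]); Merging all regions: only the result so far is present, so the union is just that shape — area = 175.30 mm². So its area = 175.30 mm². Layer 93 is larger (361.15 vs 175.30 mm²).

layer 93 (z = 23.25 mm)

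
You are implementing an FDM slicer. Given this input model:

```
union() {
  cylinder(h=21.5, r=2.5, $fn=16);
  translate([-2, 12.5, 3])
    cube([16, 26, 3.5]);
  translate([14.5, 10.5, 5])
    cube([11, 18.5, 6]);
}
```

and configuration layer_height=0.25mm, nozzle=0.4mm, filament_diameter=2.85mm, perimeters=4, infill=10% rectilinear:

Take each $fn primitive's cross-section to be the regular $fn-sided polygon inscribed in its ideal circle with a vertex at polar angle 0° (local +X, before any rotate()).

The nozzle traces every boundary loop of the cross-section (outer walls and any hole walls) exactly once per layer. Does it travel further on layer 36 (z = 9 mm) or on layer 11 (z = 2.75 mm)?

Layer 36 (z = 9): the r=2.5 cylinder contributes a regular 16-gon of circumradius 2.5 (perimeter = 2·16·2.500·sin(180°/16) = 15.61 mm); the cube at (-2, 12.5) is not intersected at this z (z outside [3, 6.5]); the 11×18.5 cube at (14.5, 10.5) contributes its full rectangle (perimeter 59.00 mm); Combining (union): the 2 present regions are separate (no shared area or edge), so areas and boundary lengths simply add and each stays a separate island — boundary = 74.61 mm. So its perimeter = 74.61 mm. Layer 11 (z = 2.75): the r=2.5 cylinder gives a regular 16-gon of circumradius 2.5 (constant along its height) (perimeter = 2·16·2.500·sin(180°/16) = 15.61 mm); the cube at (-2, 12.5) is not intersected at this z (z outside [3, 6.5]); the cube at (14.5, 10.5) does not reach this height (z outside [5, 11]); Taking the union: only the r=2.5 cylinder is present, so the union is just that shape — boundary = 15.61 mm. So its perimeter = 15.61 mm. Layer 36 is larger (74.61 vs 15.61 mm).

layer 36 (z = 9 mm)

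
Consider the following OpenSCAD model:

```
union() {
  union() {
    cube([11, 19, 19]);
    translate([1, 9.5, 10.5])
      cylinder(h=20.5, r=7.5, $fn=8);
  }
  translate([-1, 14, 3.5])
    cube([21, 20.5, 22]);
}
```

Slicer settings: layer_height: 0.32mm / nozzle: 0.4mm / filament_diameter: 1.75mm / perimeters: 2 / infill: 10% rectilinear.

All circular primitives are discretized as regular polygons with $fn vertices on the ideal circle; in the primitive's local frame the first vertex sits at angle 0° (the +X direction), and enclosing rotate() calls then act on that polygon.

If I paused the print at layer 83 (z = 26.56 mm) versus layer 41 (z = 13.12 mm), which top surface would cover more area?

layer 41 (z = 13.12 mm)

Layer 83 (z = 26.56): the cube is not intersected at this z (z outside [0, 19]); the cylinder at (1, 9.5): section is a regular 8-gon, circumradius r=7.5 (area = (8/2)·7.500²·sin(360°/8) = 159.10 mm²); Merging all regions: only the r=7.5 cylinder at (1, 9.5) is present, so the union is just that shape — area = 159.10 mm²; the cube at (-1, 14) is absent (z outside [3.5, 25.5]); Merging all regions: only that combined region is present, so the union is just that shape — area = 159.10 mm². So its area = 159.10 mm². Layer 41 (z = 13.12): the cube (footprint 11×19) is included at this height (area 209.00 mm²); the r=7.5 cylinder at (1, 9.5) gives a regular 8-gon of circumradius 7.5 (constant along its height) (area = (8/2)·7.500²·sin(360°/8) = 159.10 mm²); Combining (union): the regions partially overlap — summed areas 368.10 mm² minus the doubly-counted overlap 94.14 mm² gives 273.96 mm² — area = 273.96 mm²; the cube at (-1, 14) is present — its section is the full 21×20.5 rectangle (area 430.50 mm²); Combining (union): the regions partially overlap — summed areas 704.46 mm² minus the doubly-counted overlap 57.38 mm² gives 647.09 mm² — area = 647.09 mm². So its area = 647.09 mm². Layer 41 is larger (647.09 vs 159.10 mm²).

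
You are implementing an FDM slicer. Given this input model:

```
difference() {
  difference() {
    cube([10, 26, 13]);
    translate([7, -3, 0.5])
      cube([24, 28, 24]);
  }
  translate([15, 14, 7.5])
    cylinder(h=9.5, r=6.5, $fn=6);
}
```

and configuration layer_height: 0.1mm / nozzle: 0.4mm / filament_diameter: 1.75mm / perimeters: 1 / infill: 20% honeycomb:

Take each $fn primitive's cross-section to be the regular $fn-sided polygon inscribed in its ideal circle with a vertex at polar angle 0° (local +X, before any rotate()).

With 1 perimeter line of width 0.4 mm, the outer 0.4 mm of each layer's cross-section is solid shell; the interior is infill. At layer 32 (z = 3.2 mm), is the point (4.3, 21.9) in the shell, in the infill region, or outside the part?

At z = 3.2 mm: the cube (footprint 10×26) is included at this height; the cube at (7, -3) is present — its section is the full 24×28 rectangle; Subtracting the remaining from the first: starting from the 10×26 cube, the 24×28 cube at (7, -3) partially overlaps it — only the 75.00 mm² overlap (of its 672.00 mm²) is removed, clipping the outline — 1 connected region; the cylinder at (15, 14) is absent (z outside [7.5, 17]); After the difference (first − rest): none of the subtracted shapes is present at this height, so the result so far is unchanged — 1 connected region. Overall, the cross-section is a single solid region. The nearest boundary edge runs (7.00, 25.00)→(7.00, 0.00); distance from the point to it = 2.70 mm. The point is inside the cross-section and 2.70 mm from the nearest boundary — more than the 0.4 mm shell width (1 × 0.4), so it's in the infill interior.

infill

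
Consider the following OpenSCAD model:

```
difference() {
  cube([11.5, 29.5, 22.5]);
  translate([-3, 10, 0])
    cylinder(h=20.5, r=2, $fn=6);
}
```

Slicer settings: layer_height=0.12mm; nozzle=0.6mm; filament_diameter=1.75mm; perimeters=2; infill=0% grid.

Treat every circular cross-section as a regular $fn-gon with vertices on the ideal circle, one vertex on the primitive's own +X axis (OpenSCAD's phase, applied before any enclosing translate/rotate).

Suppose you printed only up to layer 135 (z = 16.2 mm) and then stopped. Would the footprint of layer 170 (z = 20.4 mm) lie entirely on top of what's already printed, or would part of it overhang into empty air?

entirely on top

Compare the two slices. At z = 16.2: the cube is present — its section is the full 11.5×29.5 rectangle (area 339.25 mm²); the r=2 cylinder at (-3, 10) contributes a regular 6-gon of circumradius 2 (area = (6/2)·2.000²·sin(360°/6) = 10.39 mm²); Taking the first minus the rest: starting from the 11.5×29.5 cube (339.25 mm²), the r=2 cylinder at (-3, 10) misses the remaining region (no effect) — area = 339.25 mm². At z = 20.4: the cube (footprint 11.5×29.5) is included at this height (area 339.25 mm²); the r=2 cylinder at (-3, 10) contributes a regular 6-gon of circumradius 2 (area = (6/2)·2.000²·sin(360°/6) = 10.39 mm²); After the difference (first − rest): starting from the 11.5×29.5 cube (339.25 mm²), the r=2 cylinder at (-3, 10) misses the remaining region (no effect) — area = 339.25 mm². Checking containment: the cross-section at z = 20.4 is a subset of the cross-section at z = 16.2.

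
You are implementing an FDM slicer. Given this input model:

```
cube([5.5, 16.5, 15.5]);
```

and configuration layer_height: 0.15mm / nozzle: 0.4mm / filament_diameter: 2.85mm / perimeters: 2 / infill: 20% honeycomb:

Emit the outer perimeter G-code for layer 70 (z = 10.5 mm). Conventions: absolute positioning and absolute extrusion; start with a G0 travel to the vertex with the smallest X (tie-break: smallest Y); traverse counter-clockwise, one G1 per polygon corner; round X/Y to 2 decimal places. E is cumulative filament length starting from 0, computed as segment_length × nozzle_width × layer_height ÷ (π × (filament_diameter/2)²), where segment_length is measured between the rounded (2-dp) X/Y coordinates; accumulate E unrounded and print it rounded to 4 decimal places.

At z = 10.5 mm: the cube (footprint 5.5×16.5) is included at this height. The outline is a single polygon with 4 vertices. Extrusion per mm of travel: 0.4 × 0.15 / (π × 1.425²) = 0.009405. Accumulating E over each segment gives final E = 0.4138.

G0 X0.00 Y0.00 Z10.50
G1 X5.50 Y0.00 E0.0517
G1 X5.50 Y16.50 E0.2069
G1 X0.00 Y16.50 E0.2586
G1 X0.00 Y0.00 E0.4138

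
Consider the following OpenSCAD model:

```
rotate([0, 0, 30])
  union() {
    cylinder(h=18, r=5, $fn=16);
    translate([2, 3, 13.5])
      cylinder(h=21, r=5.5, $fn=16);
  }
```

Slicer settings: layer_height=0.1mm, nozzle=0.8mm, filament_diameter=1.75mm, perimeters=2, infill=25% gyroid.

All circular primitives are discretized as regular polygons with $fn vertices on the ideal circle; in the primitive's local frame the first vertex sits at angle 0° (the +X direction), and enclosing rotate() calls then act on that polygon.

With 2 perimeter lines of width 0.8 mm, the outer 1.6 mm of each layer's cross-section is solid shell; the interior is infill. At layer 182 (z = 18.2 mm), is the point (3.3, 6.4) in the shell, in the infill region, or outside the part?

shell

At z = 18.2 mm: the cylinder does not reach this height (z outside [0, 18]); the r=5.5 cylinder at (2, 3) gives a regular 16-gon of circumradius 5.5 (constant along its height); Taking the union: only the r=5.5 cylinder at (2, 3) is present, so the union is just that shape — 1 connected region; (whole slice rotated 30° about Z — lengths, areas and connectivity unchanged). Overall, the cross-section is a single solid region. Undo the 30° rotation: the query point maps to (6.058, 3.893) in the un-rotated model frame. The nearest boundary edge runs (7.50, 3.00)→(7.08, 5.10); distance from the point to it = 1.24 mm. The point is inside the cross-section, 1.24 mm from the nearest boundary — within the 1.6 mm shell band (2 × 0.8).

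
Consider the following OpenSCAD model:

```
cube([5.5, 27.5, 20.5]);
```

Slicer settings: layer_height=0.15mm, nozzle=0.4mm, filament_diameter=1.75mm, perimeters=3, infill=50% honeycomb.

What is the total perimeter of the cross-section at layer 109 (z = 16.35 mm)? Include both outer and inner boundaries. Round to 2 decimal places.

66.00 mm

At z = 16.35 mm: the 5.5×27.5 cube contributes its full rectangle (perimeter 66.00 mm). Overall, the cross-section is a single solid region. Total boundary length (outer) = 66.00 mm.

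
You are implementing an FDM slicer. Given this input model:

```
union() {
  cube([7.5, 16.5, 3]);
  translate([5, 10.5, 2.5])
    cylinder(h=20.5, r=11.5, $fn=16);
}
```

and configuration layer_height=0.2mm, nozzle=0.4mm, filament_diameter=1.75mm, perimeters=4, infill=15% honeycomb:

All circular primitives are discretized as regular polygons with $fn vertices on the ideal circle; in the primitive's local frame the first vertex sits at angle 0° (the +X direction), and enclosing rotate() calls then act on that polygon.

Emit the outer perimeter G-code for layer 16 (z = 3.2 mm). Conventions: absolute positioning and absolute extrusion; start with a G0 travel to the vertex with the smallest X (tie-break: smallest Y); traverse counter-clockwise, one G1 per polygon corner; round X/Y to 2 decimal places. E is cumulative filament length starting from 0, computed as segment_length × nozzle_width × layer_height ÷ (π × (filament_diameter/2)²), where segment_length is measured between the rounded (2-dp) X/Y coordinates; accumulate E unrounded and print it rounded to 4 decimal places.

G0 X-6.50 Y10.50 Z3.20
G1 X-5.62 Y6.10 E0.1492
G1 X-3.13 Y2.37 E0.2984
G1 X0.60 Y-0.12 E0.4476
G1 X5.00 Y-1.00 E0.5968
G1 X9.40 Y-0.12 E0.7461
G1 X13.13 Y2.37 E0.8952
G1 X15.62 Y6.10 E1.0444
G1 X16.50 Y10.50 E1.1936
G1 X15.62 Y14.90 E1.3429
G1 X13.13 Y18.63 E1.4920
G1 X9.40 Y21.12 E1.6412
G1 X5.00 Y22.00 E1.7904
G1 X0.60 Y21.12 E1.9397
G1 X-3.13 Y18.63 E2.0888
G1 X-5.62 Y14.90 E2.2380
G1 X-6.50 Y10.50 E2.3872

At z = 3.2 mm: the cube does not reach this height (z outside [0, 3]); the r=11.5 cylinder at (5, 10.5) gives a regular 16-gon of circumradius 11.5 (constant along its height); Merging all regions: only the r=11.5 cylinder at (5, 10.5) is present, so the union is just that shape — 1 connected region. The outline is a single polygon with 16 vertices. Extrusion per mm of travel: 0.4 × 0.2 / (π × 0.875²) = 0.033260. Accumulating E over each segment gives final E = 2.3872.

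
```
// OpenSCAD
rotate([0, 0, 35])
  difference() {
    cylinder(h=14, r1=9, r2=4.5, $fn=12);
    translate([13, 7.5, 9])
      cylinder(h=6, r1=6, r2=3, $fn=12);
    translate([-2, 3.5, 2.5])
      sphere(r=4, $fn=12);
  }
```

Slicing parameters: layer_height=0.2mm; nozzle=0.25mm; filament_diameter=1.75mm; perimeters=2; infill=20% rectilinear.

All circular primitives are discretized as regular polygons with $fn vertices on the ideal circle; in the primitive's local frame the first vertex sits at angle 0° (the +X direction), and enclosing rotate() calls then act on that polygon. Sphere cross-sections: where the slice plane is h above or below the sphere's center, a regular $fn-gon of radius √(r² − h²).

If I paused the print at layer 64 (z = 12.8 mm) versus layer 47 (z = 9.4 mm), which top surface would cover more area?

Layer 64 (z = 12.8): the cone: at t=0.914 of its height the radius interpolates to r₁+(r₂−r₁)t = 4.886, giving a regular 12-gon of that circumradius (area = (12/2)·4.886²·sin(360°/12) = 71.61 mm²); the cone at (13, 7.5): at t=0.633 of its height the radius interpolates to r₁+(r₂−r₁)t = 4.100, giving a regular 12-gon of that circumradius (area = (12/2)·4.100²·sin(360°/12) = 50.43 mm²); the sphere at (-2, 3.5) is absent (|z−center|=10.300 > r=4); After the difference (first − rest): starting from the cone (71.61 mm²), the cone at (13, 7.5) misses the remaining region (no effect) — area = 71.61 mm²; (rotated 35° about Z; rotation is an isometry so areas/perimeters/island counts are preserved). So its area = 71.61 mm². Layer 47 (z = 9.4): the cone: at t=0.671 of its height the radius interpolates to r₁+(r₂−r₁)t = 5.979, giving a regular 12-gon of that circumradius (area = (12/2)·5.979²·sin(360°/12) = 107.23 mm²); the cone at (13, 7.5) contributes a regular 12-gon of circumradius 5.800 (interpolated between r1=6 and r2=3 at t=0.067) (area = (12/2)·5.800²·sin(360°/12) = 100.92 mm²); the sphere at (-2, 3.5) is absent (|z−center|=6.900 > r=4); After the difference (first − rest): starting from the cone (107.23 mm²), the cone at (13, 7.5) misses the remaining region (no effect) — area = 107.23 mm²; (whole slice rotated 35° about Z — lengths, areas and connectivity unchanged). So its area = 107.23 mm². Layer 47 is larger (107.23 vs 71.61 mm²).

layer 47 (z = 9.4 mm)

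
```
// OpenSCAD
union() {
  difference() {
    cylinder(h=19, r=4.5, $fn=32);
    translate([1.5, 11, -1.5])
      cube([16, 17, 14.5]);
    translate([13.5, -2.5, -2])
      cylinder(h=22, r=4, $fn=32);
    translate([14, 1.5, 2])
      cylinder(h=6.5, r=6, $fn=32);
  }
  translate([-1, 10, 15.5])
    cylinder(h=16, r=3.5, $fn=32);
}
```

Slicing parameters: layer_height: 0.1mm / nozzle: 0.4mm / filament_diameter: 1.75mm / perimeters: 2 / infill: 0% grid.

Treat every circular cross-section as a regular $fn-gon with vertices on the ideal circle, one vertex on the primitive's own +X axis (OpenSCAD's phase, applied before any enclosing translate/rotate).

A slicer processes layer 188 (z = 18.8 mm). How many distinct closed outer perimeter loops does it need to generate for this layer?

At z = 18.8 mm: the cylinder: section is a regular 32-gon, circumradius r=4.5; the cube at (1.5, 11) is absent (z outside [-1.5, 13]); the cylinder at (13.5, -2.5): section is a regular 32-gon, circumradius r=4; the cylinder at (14, 1.5) does not reach this height (z outside [2, 8.5]); Subtracting the remaining from the first: starting from the r=4.5 cylinder, the r=4 cylinder at (13.5, -2.5) misses the remaining region (no effect) — 1 connected region; the r=3.5 cylinder at (-1, 10) contributes a regular 32-gon of circumradius 3.5; Merging all regions: the 2 present regions are separate (no shared area or edge), so areas and boundary lengths simply add and each stays a separate island — 2 connected regions. The result has 2 disconnected regions.

2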